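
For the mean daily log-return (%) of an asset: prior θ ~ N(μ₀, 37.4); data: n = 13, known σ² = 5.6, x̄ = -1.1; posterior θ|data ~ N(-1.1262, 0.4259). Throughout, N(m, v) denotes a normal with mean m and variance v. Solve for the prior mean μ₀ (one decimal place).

μ₀ = -3.4

With known observation variance, the Normal–Normal posterior has precision τ_n = τ₀ + n/σ² and mean μ_n = (τ₀μ₀ + (n/σ²)x̄)/τ_n.
Here τ₀ = 1/37.4 = 0.026738 and τ_data = 13/5.6 = 2.321429, so τ_n = 2.348167.
Rearranging for μ₀: μ₀ = (μ_n·τ_n − τ_data·x̄)/τ₀ = (-1.1262·2.348167 − 2.321429·-1.1) / 0.026738 = -0.090934/0.026738 ≈ -3.4.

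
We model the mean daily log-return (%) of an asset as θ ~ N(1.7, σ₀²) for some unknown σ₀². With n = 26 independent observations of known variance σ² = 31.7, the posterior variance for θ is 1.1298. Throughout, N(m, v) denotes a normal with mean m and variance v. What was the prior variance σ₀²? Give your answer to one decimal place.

For the Normal–Normal model with known σ², precisions add: τ_n = τ₀ + n/σ².
So 1/σ₀² = 1/1.1298 − 26/31.7 = 0.885112 − 0.820189 = 0.064923.
Hence σ₀² = 1/0.064923 ≈ 15.4.

σ₀² = 15.4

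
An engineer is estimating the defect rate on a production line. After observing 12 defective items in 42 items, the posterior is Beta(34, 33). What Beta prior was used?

Beta(22, 3)

Under Beta–binomial conjugacy the posterior parameters are (α+s, β+f).
So α = 34 − 12 = 22 and β = 33 − 30 = 3.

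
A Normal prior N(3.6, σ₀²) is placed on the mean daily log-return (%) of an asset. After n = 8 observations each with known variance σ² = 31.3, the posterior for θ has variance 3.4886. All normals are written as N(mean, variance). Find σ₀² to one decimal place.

For the Normal–Normal model with known σ², precisions add: τ_n = τ₀ + n/σ².
So 1/σ₀² = 1/3.4886 − 8/31.3 = 0.286648 − 0.255591 = 0.031057.
Hence σ₀² = 1/0.031057 ≈ 32.2.

σ₀² = 32.2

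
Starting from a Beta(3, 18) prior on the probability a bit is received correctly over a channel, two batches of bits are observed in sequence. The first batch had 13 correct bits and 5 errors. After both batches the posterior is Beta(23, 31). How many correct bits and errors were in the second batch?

7 correct bits and 8 errors

Sequential conjugate updates are equivalent to a single update on the pooled data, so total successes = posterior α − prior α and total failures = posterior β − prior β.
Total across both batches: 23−3=20 correct bits, 31−18=13 errors.
Subtract the first batch: 20−13=7 correct bits and 13−5=8 errors.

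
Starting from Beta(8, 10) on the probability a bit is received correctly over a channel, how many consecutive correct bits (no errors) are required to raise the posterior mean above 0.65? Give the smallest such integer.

After k correct bits and 0 errors the posterior is Beta(8+k, 10), with mean (8+k)/(8+10+k).
Set (8+k)/(18+k) > 0.65 and solve: k > (0.65·18 − 8)/(1 − 0.65) = 10.571.
The smallest integer exceeding 10.571 is 11, and checking k=11: (19)/(29) = 0.6552 > 0.65.

k = 11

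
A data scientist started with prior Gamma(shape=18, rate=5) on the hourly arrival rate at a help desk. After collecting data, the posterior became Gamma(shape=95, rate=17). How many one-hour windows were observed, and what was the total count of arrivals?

n = 12 one-hour windows with total 77 arrivals

A Gamma(α, β) prior (rate parametrization) on a Poisson rate with n observations summing to S gives posterior Gamma(α+S, β+n).
Matching: Σxᵢ = 95 − 18 = 77 and n = 17 − 5 = 12.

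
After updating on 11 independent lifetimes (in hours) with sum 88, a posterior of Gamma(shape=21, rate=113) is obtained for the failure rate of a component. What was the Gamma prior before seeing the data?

Gamma–exponential conjugacy: posterior shape = α + n, posterior rate = β + Σtᵢ.
So α = 21 − 11 = 10 and β = 113 − 88 = 25.

Gamma(shape=10, rate=25)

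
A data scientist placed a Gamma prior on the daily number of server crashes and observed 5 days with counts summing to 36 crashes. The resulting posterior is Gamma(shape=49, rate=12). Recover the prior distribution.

Gamma(shape=13, rate=7)

Gamma–Poisson conjugacy: posterior shape = α + Σxᵢ, posterior rate = β + n.
So α = 49 − 36 = 13 and β = 12 − 5 = 7.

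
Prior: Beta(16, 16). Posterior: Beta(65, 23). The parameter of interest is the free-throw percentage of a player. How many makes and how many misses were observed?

Beta is conjugate to the binomial likelihood: posterior = Beta(α+s, β+f).
So s = 65 − 16 = 49 and f = 23 − 16 = 7.

49 makes and 7 misses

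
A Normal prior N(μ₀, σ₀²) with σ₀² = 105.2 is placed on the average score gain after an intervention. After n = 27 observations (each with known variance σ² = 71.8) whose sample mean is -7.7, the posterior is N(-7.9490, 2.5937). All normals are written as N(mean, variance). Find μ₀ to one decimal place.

μ₀ = -17.8

With known observation variance, the Normal–Normal posterior has precision τ_n = τ₀ + n/σ² and mean μ_n = (τ₀μ₀ + (n/σ²)x̄)/τ_n.
Here τ₀ = 1/105.2 = 0.009506 and τ_data = 27/71.8 = 0.376045, so τ_n = 0.385551.
Rearranging for μ₀: μ₀ = (μ_n·τ_n − τ_data·x̄)/τ₀ = (-7.9490·0.385551 − 0.376045·-7.7) / 0.009506 = -0.169198/0.009506 ≈ -17.8.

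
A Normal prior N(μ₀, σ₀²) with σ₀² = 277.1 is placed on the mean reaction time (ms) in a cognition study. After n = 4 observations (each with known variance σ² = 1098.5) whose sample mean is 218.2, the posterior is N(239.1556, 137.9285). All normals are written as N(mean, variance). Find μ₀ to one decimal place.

With known observation variance, the Normal–Normal posterior has precision τ_n = τ₀ + n/σ² and mean μ_n = (τ₀μ₀ + (n/σ²)x̄)/τ_n.
Here τ₀ = 1/277.1 = 0.003609 and τ_data = 4/1098.5 = 0.003641, so τ_n = 0.007250.
Rearranging for μ₀: μ₀ = (μ_n·τ_n − τ_data·x̄)/τ₀ = (239.1556·0.007250 − 0.003641·218.2) / 0.003609 = 0.939412/0.003609 ≈ 260.3.

μ₀ = 260.3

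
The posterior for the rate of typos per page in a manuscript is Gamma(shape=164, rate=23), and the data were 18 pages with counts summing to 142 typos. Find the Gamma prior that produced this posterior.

Gamma–Poisson conjugacy: posterior shape = α + Σxᵢ, posterior rate = β + n.
So α = 164 − 142 = 22 and β = 23 − 18 = 5.

Gamma(shape=22, rate=5)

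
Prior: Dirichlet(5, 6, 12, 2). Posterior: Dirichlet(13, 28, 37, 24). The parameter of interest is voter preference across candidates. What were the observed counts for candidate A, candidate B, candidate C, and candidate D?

counts (8, 22, 25, 22)

For a Dirichlet(α) prior with multinomial counts c, the posterior is Dirichlet(α + c) componentwise.
Counts are posterior − prior componentwise: 13−5=8, 28−6=22, 37−12=25, 24−2=22.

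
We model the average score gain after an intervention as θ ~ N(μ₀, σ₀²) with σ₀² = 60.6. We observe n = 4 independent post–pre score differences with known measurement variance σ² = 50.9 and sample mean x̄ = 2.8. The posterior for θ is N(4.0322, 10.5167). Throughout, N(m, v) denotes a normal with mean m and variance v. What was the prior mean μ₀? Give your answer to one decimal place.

μ₀ = 9.9

With known observation variance, the Normal–Normal posterior has precision τ_n = τ₀ + n/σ² and mean μ_n = (τ₀μ₀ + (n/σ²)x̄)/τ_n.
Here τ₀ = 1/60.6 = 0.016502 and τ_data = 4/50.9 = 0.078585, so τ_n = 0.095087.
Rearranging for μ₀: μ₀ = (μ_n·τ_n − τ_data·x̄)/τ₀ = (4.0322·0.095087 − 0.078585·2.8) / 0.016502 = 0.163372/0.016502 ≈ 9.9.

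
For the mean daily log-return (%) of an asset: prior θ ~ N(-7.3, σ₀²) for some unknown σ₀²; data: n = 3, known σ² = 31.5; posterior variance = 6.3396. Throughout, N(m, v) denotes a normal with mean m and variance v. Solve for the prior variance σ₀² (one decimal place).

Posterior precision equals prior precision plus data precision: 1/σ_n² = 1/σ₀² + n/σ².
So 1/σ₀² = 1/6.3396 − 3/31.5 = 0.157739 − 0.095238 = 0.062501.
Hence σ₀² = 1/0.062501 ≈ 16.0.

σ₀² = 16.0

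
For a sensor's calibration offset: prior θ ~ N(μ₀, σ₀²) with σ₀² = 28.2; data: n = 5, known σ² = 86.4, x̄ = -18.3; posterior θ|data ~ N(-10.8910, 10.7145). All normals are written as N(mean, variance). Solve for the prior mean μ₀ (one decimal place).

With known observation variance, the Normal–Normal posterior has precision τ_n = τ₀ + n/σ² and mean μ_n = (τ₀μ₀ + (n/σ²)x̄)/τ_n.
Here τ₀ = 1/28.2 = 0.035461 and τ_data = 5/86.4 = 0.057870, so τ_n = 0.093331.
Rearranging for μ₀: μ₀ = (μ_n·τ_n − τ_data·x̄)/τ₀ = (-10.8910·0.093331 − 0.057870·-18.3) / 0.035461 = 0.042553/0.035461 ≈ 1.2.

μ₀ = 1.2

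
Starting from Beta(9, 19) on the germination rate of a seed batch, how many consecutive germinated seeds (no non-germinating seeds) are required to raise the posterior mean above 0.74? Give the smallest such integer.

After k germinated seeds and 0 non-germinating seeds the posterior is Beta(9+k, 19), with mean (9+k)/(9+19+k).
Set (9+k)/(28+k) > 0.74 and solve: k > (0.74·28 − 9)/(1 − 0.74) = 45.077.
The smallest integer exceeding 45.077 is 46, and checking k=46: (55)/(74) = 0.7432 > 0.74.

k = 46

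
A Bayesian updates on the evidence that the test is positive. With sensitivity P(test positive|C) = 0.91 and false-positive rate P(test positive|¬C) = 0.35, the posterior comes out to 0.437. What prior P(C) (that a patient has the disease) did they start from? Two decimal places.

P(C) = 0.23

In odds form, posterior odds = prior odds × likelihood ratio, so prior odds = posterior odds ÷ LR.
Posterior odds = 0.437/(1−0.437) = 0.7762. LR = 0.91/0.35 = 2.6000.
Prior odds = 0.7762/2.6000 = 0.2985, so P(C) = 0.2985/(1+0.2985) ≈ 0.23.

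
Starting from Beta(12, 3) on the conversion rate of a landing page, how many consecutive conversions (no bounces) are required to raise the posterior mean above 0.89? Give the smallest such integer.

k = 13

After k conversions and 0 bounces the posterior is Beta(12+k, 3), with mean (12+k)/(12+3+k).
Set (12+k)/(15+k) > 0.89 and solve: k > (0.89·15 − 12)/(1 − 0.89) = 12.273.
The smallest integer exceeding 12.273 is 13, and checking k=13: (25)/(28) = 0.8929 > 0.89.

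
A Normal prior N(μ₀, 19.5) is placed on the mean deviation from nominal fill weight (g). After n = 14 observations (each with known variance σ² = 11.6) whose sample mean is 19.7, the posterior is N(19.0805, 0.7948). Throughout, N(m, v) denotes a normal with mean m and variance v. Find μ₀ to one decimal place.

μ₀ = 4.5

The posterior mean is a precision-weighted average: μ_n = (τ₀μ₀ + τ_data·x̄)/(τ₀+τ_data), with τ₀=1/σ₀² and τ_data=n/σ².
Here τ₀ = 1/19.5 = 0.051282 and τ_data = 14/11.6 = 1.206897, so τ_n = 1.258179.
Rearranging for μ₀: μ₀ = (μ_n·τ_n − τ_data·x̄)/τ₀ = (19.0805·1.258179 − 1.206897·19.7) / 0.051282 = 0.230814/0.051282 ≈ 4.5.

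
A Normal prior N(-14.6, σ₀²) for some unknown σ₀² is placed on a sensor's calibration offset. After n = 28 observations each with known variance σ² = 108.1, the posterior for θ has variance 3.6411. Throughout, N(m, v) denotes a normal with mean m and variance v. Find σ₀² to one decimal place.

σ₀² = 64.0

Posterior precision equals prior precision plus data precision: 1/σ_n² = 1/σ₀² + n/σ².
So 1/σ₀² = 1/3.6411 − 28/108.1 = 0.274642 − 0.259019 = 0.015623.
Hence σ₀² = 1/0.015623 ≈ 64.0.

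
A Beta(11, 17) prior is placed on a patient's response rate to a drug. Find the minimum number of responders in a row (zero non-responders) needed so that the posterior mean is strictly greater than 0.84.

After k responders and 0 non-responders the posterior is Beta(11+k, 17), with mean (11+k)/(11+17+k).
Set (11+k)/(28+k) > 0.84 and solve: k > (0.84·28 − 11)/(1 − 0.84) = 78.250.
The smallest integer exceeding 78.250 is 79, and checking k=79: (90)/(107) = 0.8411 > 0.84.

k = 79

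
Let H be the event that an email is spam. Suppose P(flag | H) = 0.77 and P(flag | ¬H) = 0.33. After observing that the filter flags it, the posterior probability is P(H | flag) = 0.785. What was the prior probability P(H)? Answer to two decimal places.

In odds form, posterior odds = prior odds × likelihood ratio, so prior odds = posterior odds ÷ LR.
Posterior odds = 0.785/(1−0.785) = 3.6512. LR = 0.77/0.33 = 2.3333.
Prior odds = 3.6512/2.3333 = 1.5648, so P(H) = 1.5648/(1+1.5648) ≈ 0.61.

P(H) = 0.61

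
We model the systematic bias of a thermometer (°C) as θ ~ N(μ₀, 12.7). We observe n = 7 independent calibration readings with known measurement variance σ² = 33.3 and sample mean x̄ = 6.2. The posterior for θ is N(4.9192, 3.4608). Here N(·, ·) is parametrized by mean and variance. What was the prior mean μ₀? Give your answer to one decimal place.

With known observation variance, the Normal–Normal posterior has precision τ_n = τ₀ + n/σ² and mean μ_n = (τ₀μ₀ + (n/σ²)x̄)/τ_n.
Here τ₀ = 1/12.7 = 0.078740 and τ_data = 7/33.3 = 0.210210, so τ_n = 0.288950.
Rearranging for μ₀: μ₀ = (μ_n·τ_n − τ_data·x̄)/τ₀ = (4.9192·0.288950 − 0.210210·6.2) / 0.078740 = 0.118101/0.078740 ≈ 1.5.

μ₀ = 1.5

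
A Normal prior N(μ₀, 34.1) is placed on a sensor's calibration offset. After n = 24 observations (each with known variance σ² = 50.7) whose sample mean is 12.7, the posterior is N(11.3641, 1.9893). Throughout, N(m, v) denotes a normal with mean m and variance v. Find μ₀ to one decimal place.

The posterior mean is a precision-weighted average: μ_n = (τ₀μ₀ + τ_data·x̄)/(τ₀+τ_data), with τ₀=1/σ₀² and τ_data=n/σ².
Here τ₀ = 1/34.1 = 0.029326 and τ_data = 24/50.7 = 0.473373, so τ_n = 0.502699.
Rearranging for μ₀: μ₀ = (μ_n·τ_n − τ_data·x̄)/τ₀ = (11.3641·0.502699 − 0.473373·12.7) / 0.029326 = -0.299115/0.029326 ≈ -10.2.

μ₀ = -10.2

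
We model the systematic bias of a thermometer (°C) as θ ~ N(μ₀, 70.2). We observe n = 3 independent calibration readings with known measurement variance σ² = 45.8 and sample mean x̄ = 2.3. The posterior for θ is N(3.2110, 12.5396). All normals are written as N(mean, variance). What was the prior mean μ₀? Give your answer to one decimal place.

The posterior mean is a precision-weighted average: μ_n = (τ₀μ₀ + τ_data·x̄)/(τ₀+τ_data), with τ₀=1/σ₀² and τ_data=n/σ².
Here τ₀ = 1/70.2 = 0.014245 and τ_data = 3/45.8 = 0.065502, so τ_n = 0.079747.
Rearranging for μ₀: μ₀ = (μ_n·τ_n − τ_data·x̄)/τ₀ = (3.2110·0.079747 − 0.065502·2.3) / 0.014245 = 0.105413/0.014245 ≈ 7.4.

μ₀ = 7.4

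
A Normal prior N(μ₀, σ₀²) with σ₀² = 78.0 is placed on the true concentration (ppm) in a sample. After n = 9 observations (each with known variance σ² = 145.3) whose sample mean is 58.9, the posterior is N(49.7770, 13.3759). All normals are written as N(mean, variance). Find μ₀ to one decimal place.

The posterior mean is a precision-weighted average: μ_n = (τ₀μ₀ + τ_data·x̄)/(τ₀+τ_data), with τ₀=1/σ₀² and τ_data=n/σ².
Here τ₀ = 1/78.0 = 0.012821 and τ_data = 9/145.3 = 0.061941, so τ_n = 0.074762.
Rearranging for μ₀: μ₀ = (μ_n·τ_n − τ_data·x̄)/τ₀ = (49.7770·0.074762 − 0.061941·58.9) / 0.012821 = 0.073103/0.012821 ≈ 5.7.

μ₀ = 5.7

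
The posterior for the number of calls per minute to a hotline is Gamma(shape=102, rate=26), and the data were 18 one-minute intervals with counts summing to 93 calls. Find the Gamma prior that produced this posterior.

Gamma(shape=9, rate=8)

A Gamma(α, β) prior (rate parametrization) on a Poisson rate with n observations summing to S gives posterior Gamma(α+S, β+n).
So α = 102 − 93 = 9 and β = 26 − 18 = 8.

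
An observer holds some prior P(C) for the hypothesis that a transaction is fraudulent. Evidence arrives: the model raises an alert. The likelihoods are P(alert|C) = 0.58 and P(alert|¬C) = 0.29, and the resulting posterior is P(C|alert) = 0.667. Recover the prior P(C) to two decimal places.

In odds form, posterior odds = prior odds × likelihood ratio, so prior odds = posterior odds ÷ LR.
Posterior odds = 0.667/(1−0.667) = 2.0030. LR = 0.58/0.29 = 2.0000.
Prior odds = 2.0030/2.0000 = 1.0015, so P(C) = 1.0015/(1+1.0015) ≈ 0.50.

P(C) = 0.50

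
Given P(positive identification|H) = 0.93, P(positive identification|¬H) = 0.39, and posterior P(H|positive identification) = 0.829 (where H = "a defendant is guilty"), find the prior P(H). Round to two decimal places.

In odds form, posterior odds = prior odds × likelihood ratio, so prior odds = posterior odds ÷ LR.
Posterior odds = 0.829/(1−0.829) = 4.8480. LR = 0.93/0.39 = 2.3846.
Prior odds = 4.8480/2.3846 = 2.0330, so P(H) = 2.0330/(1+2.0330) ≈ 0.67.

P(H) = 0.67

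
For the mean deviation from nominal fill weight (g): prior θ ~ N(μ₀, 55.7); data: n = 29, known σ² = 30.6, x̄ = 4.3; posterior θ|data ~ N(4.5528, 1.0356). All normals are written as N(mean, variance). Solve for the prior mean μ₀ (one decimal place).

With known observation variance, the Normal–Normal posterior has precision τ_n = τ₀ + n/σ² and mean μ_n = (τ₀μ₀ + (n/σ²)x̄)/τ_n.
Here τ₀ = 1/55.7 = 0.017953 and τ_data = 29/30.6 = 0.947712, so τ_n = 0.965665.
Rearranging for μ₀: μ₀ = (μ_n·τ_n − τ_data·x̄)/τ₀ = (4.5528·0.965665 − 0.947712·4.3) / 0.017953 = 0.321318/0.017953 ≈ 17.9.

μ₀ = 17.9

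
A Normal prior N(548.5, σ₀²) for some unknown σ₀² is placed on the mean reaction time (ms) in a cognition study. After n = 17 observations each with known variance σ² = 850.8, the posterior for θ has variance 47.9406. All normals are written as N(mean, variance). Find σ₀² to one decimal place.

For the Normal–Normal model with known σ², precisions add: τ_n = τ₀ + n/σ².
So 1/σ₀² = 1/47.9406 − 17/850.8 = 0.020859 − 0.019981 = 0.000878.
Hence σ₀² = 1/0.000878 ≈ 1139.0.

σ₀² = 1139.0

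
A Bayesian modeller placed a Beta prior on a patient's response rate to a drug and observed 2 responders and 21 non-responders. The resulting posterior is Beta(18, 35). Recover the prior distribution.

Beta is conjugate to the binomial likelihood: posterior = Beta(a+s, b+f).
Subtract the data counts: 18−2=16, 35−21=14.

Beta(16, 14)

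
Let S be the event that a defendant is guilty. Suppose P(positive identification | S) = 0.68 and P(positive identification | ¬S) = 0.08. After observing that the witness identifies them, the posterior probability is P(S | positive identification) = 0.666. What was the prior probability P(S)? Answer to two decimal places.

P(S) = 0.19

Bayes' rule in odds form gives O(S|E) = O(S)·[P(E|S)/P(E|¬S)], hence O(S) = O(S|E)/LR.
Posterior odds = 0.666/(1−0.666) = 1.9940. LR = 0.68/0.08 = 8.5000.
Prior odds = 1.9940/8.5000 = 0.2346, so P(S) = 0.2346/(1+0.2346) ≈ 0.19.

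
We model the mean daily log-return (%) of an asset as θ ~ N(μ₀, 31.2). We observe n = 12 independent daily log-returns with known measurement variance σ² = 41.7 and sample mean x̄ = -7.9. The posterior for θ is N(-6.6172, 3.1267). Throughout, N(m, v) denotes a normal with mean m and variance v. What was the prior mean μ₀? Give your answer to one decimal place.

The posterior mean is a precision-weighted average: μ_n = (τ₀μ₀ + τ_data·x̄)/(τ₀+τ_data), with τ₀=1/σ₀² and τ_data=n/σ².
Here τ₀ = 1/31.2 = 0.032051 and τ_data = 12/41.7 = 0.287770, so τ_n = 0.319821.
Rearranging for μ₀: μ₀ = (μ_n·τ_n − τ_data·x̄)/τ₀ = (-6.6172·0.319821 − 0.287770·-7.9) / 0.032051 = 0.157063/0.032051 ≈ 4.9.

μ₀ = 4.9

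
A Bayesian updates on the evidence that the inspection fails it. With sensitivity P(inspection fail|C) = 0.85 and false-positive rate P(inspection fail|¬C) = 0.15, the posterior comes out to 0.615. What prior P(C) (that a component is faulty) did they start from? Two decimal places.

P(C) = 0.22

Bayes' rule in odds form gives O(C|E) = O(C)·[P(E|C)/P(E|¬C)], hence O(C) = O(C|E)/LR.
Posterior odds = 0.615/(1−0.615) = 1.5974. LR = 0.85/0.15 = 5.6667.
Prior odds = 1.5974/5.6667 = 0.2819, so P(C) = 0.2819/(1+0.2819) ≈ 0.22.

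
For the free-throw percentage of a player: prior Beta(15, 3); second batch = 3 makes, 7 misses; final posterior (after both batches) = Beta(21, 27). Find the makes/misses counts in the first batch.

Sequential conjugate updates are equivalent to a single update on the pooled data, so total successes = posterior α − prior α and total failures = posterior β − prior β.
Total across both batches: 21−15=6 makes, 27−3=24 misses.
Subtract the second batch: 6−3=3 makes and 24−7=17 misses.

3 makes and 17 misses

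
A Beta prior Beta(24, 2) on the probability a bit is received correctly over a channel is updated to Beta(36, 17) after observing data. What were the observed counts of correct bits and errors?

Under Beta–binomial conjugacy the posterior parameters are (a+s, b+f).
Match parameters: s=36−24=12, f=17−2=15.

12 correct bits and 15 errors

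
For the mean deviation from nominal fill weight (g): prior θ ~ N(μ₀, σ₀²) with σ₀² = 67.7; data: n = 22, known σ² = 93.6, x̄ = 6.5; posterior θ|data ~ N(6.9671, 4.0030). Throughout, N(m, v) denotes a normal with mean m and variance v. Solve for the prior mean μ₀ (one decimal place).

μ₀ = 14.4

The posterior mean is a precision-weighted average: μ_n = (τ₀μ₀ + τ_data·x̄)/(τ₀+τ_data), with τ₀=1/σ₀² and τ_data=n/σ².
Here τ₀ = 1/67.7 = 0.014771 and τ_data = 22/93.6 = 0.235043, so τ_n = 0.249814.
Rearranging for μ₀: μ₀ = (μ_n·τ_n − τ_data·x̄)/τ₀ = (6.9671·0.249814 − 0.235043·6.5) / 0.014771 = 0.212700/0.014771 ≈ 14.4.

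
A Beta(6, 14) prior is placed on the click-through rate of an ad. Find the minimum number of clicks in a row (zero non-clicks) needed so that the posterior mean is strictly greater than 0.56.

k = 12

After k clicks and 0 non-clicks the posterior is Beta(6+k, 14), with mean (6+k)/(6+14+k).
Set (6+k)/(20+k) > 0.56 and solve: k > (0.56·20 − 6)/(1 − 0.56) = 11.818.
The smallest integer exceeding 11.818 is 12.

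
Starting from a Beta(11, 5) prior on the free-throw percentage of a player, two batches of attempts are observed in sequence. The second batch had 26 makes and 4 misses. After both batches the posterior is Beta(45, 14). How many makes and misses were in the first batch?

Sequential conjugate updates are equivalent to a single update on the pooled data, so total successes = posterior α − prior α and total failures = posterior β − prior β.
Total across both batches: 45−11=34 makes, 14−5=9 misses.
Subtract the second batch: 34−26=8 makes and 9−4=5 misses.

8 makes and 5 misses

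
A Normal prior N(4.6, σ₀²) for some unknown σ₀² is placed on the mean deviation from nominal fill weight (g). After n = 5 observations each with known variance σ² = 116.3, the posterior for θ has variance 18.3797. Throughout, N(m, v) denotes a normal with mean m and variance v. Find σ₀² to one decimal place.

For the Normal–Normal model with known σ², precisions add: τ_n = τ₀ + n/σ².
So 1/σ₀² = 1/18.3797 − 5/116.3 = 0.054408 − 0.042992 = 0.011416.
Hence σ₀² = 1/0.011416 ≈ 87.6.

σ₀² = 87.6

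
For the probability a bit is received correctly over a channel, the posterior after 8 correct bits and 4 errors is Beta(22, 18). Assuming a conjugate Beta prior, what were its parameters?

Beta is conjugate to the binomial likelihood: posterior = Beta(α+s, β+f).
Subtract the data counts: 22−8=14, 18−4=14.

Beta(14, 14)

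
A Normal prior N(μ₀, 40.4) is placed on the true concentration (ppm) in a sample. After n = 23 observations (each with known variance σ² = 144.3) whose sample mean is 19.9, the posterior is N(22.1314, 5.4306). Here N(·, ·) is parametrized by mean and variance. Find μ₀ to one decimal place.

μ₀ = 36.5

With known observation variance, the Normal–Normal posterior has precision τ_n = τ₀ + n/σ² and mean μ_n = (τ₀μ₀ + (n/σ²)x̄)/τ_n.
Here τ₀ = 1/40.4 = 0.024752 and τ_data = 23/144.3 = 0.159390, so τ_n = 0.184142.
Rearranging for μ₀: μ₀ = (μ_n·τ_n − τ_data·x̄)/τ₀ = (22.1314·0.184142 − 0.159390·19.9) / 0.024752 = 0.903459/0.024752 ≈ 36.5.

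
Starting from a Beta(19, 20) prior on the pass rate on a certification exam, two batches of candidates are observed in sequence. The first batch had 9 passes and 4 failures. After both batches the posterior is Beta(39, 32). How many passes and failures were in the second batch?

11 passes and 8 failures

Sequential conjugate updates are equivalent to a single update on the pooled data, so total successes = posterior α − prior α and total failures = posterior β − prior β.
Total across both batches: 39−19=20 passes, 32−20=12 failures.
Subtract the first batch: 20−9=11 passes and 12−4=8 failures.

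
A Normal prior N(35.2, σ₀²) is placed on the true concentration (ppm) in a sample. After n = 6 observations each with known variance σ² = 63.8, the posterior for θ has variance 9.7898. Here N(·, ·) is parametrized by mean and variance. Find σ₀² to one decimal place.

For the Normal–Normal model with known σ², precisions add: τ_n = τ₀ + n/σ².
So 1/σ₀² = 1/9.7898 − 6/63.8 = 0.102147 − 0.094044 = 0.008103.
Hence σ₀² = 1/0.008103 ≈ 123.4.

σ₀² = 123.4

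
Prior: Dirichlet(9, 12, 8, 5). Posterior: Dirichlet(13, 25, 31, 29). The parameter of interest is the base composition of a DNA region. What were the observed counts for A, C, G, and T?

counts (4, 13, 23, 24)

For a Dirichlet(α) prior with multinomial counts c, the posterior is Dirichlet(α + c) componentwise.
Counts are posterior − prior componentwise: 13−9=4, 25−12=13, 31−8=23, 29−5=24.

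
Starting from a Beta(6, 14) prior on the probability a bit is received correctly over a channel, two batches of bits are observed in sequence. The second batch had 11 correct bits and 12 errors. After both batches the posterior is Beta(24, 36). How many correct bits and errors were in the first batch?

7 correct bits and 10 errors

Sequential conjugate updates are equivalent to a single update on the pooled data, so total successes = posterior α − prior α and total failures = posterior β − prior β.
Total across both batches: 24−6=18 correct bits, 36−14=22 errors.
Subtract the second batch: 18−11=7 correct bits and 22−12=10 errors.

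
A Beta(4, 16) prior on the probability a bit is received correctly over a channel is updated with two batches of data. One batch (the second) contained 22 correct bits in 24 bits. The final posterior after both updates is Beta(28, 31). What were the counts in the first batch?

Sequential conjugate updates are equivalent to a single update on the pooled data, so total successes = posterior α − prior α and total failures = posterior β − prior β.
Total across both batches: 28−4=24 correct bits, 31−16=15 errors.
Subtract the second batch: 24−22=2 correct bits and 15−2=13 errors.

2 correct bits and 13 errors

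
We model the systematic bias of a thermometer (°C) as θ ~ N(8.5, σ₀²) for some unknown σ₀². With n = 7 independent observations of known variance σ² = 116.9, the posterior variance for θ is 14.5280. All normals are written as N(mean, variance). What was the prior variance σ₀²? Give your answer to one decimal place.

σ₀² = 111.7

Posterior precision equals prior precision plus data precision: 1/σ_n² = 1/σ₀² + n/σ².
So 1/σ₀² = 1/14.5280 − 7/116.9 = 0.068833 − 0.059880 = 0.008953.
Hence σ₀² = 1/0.008953 ≈ 111.7.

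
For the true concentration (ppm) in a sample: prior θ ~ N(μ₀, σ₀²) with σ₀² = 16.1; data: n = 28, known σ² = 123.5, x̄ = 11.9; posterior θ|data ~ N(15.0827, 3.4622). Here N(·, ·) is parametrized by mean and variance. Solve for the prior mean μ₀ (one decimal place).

μ₀ = 26.7

The posterior mean is a precision-weighted average: μ_n = (τ₀μ₀ + τ_data·x̄)/(τ₀+τ_data), with τ₀=1/σ₀² and τ_data=n/σ².
Here τ₀ = 1/16.1 = 0.062112 and τ_data = 28/123.5 = 0.226721, so τ_n = 0.288833.
Rearranging for μ₀: μ₀ = (μ_n·τ_n − τ_data·x̄)/τ₀ = (15.0827·0.288833 − 0.226721·11.9) / 0.062112 = 1.658402/0.062112 ≈ 26.7.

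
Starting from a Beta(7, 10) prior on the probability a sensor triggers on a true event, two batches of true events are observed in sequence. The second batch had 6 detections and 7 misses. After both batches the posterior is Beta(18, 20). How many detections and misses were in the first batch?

Because Beta–binomial updating is additive in the counts, the combined data contributed (α_post−α_prior, β_post−β_prior) successes and failures.
Total across both batches: 18−7=11 detections, 20−10=10 misses.
Subtract the second batch: 11−6=5 detections and 10−7=3 misses.

5 detections and 3 misses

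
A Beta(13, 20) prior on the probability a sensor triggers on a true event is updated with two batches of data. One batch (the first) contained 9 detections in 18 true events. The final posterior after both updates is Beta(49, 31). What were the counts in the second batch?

27 detections and 2 misses

Because Beta–binomial updating is additive in the counts, the combined data contributed (α_post−α_prior, β_post−β_prior) successes and failures.
Total across both batches: 49−13=36 detections, 31−20=11 misses.
Subtract the first batch: 36−9=27 detections and 11−9=2 misses.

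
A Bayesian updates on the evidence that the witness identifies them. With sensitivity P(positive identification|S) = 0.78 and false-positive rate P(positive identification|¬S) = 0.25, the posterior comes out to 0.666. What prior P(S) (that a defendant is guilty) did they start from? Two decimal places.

In odds form, posterior odds = prior odds × likelihood ratio, so prior odds = posterior odds ÷ LR.
Posterior odds = 0.666/(1−0.666) = 1.9940. LR = 0.78/0.25 = 3.1200.
Prior odds = 1.9940/3.1200 = 0.6391, so P(S) = 0.6391/(1+0.6391) ≈ 0.39.

P(S) = 0.39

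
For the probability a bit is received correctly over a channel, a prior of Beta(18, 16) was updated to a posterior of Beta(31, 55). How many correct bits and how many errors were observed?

13 correct bits and 39 errors

A Beta(a, b) prior with s successes and f failures in binomial data gives a Beta(a+s, b+f) posterior.
Match parameters: s=31−18=13, f=55−16=39.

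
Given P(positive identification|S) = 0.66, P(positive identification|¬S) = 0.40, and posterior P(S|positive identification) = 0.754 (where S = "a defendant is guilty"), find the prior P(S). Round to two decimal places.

Bayes' rule in odds form gives O(S|E) = O(S)·[P(E|S)/P(E|¬S)], hence O(S) = O(S|E)/LR.
Posterior odds = 0.754/(1−0.754) = 3.0650. LR = 0.66/0.40 = 1.6500.
Prior odds = 3.0650/1.6500 = 1.8576, so P(S) = 1.8576/(1+1.8576) ≈ 0.65.

P(S) = 0.65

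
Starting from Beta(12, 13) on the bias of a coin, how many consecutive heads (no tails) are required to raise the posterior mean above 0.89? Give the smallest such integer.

After k heads and 0 tails the posterior is Beta(12+k, 13), with mean (12+k)/(12+13+k).
Set (12+k)/(25+k) > 0.89 and solve: k > (0.89·25 − 12)/(1 − 0.89) = 93.182.
The smallest integer exceeding 93.182 is 94, and checking k=94: (106)/(119) = 0.8908 > 0.89.

k = 94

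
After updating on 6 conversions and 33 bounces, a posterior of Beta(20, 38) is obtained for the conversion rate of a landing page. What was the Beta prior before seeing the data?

Beta(14, 5)

Under Beta–binomial conjugacy the posterior parameters are (α+s, β+f).
Subtract the data counts: 20−6=14, 38−33=5.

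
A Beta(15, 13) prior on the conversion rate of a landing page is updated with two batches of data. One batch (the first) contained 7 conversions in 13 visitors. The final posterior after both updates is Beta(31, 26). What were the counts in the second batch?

Sequential conjugate updates are equivalent to a single update on the pooled data, so total successes = posterior α − prior α and total failures = posterior β − prior β.
Total across both batches: 31−15=16 conversions, 26−13=13 bounces.
Subtract the first batch: 16−7=9 conversions and 13−6=7 bounces.

9 conversions and 7 bounces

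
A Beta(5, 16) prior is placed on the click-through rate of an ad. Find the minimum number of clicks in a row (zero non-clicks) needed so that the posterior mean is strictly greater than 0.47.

After k clicks and 0 non-clicks the posterior is Beta(5+k, 16), with mean (5+k)/(5+16+k).
Set (5+k)/(21+k) > 0.47 and solve: k > (0.47·21 − 5)/(1 − 0.47) = 9.189.
The smallest integer exceeding 9.189 is 10.

k = 10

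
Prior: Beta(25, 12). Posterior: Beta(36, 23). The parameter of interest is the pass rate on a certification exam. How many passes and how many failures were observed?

Beta is conjugate to the binomial likelihood: posterior = Beta(α+s, β+f).
So s = 36 − 25 = 11 and f = 23 − 12 = 11.

11 passes and 11 failures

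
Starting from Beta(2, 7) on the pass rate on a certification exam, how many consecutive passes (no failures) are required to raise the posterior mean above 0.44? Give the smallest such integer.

k = 4

After k passes and 0 failures the posterior is Beta(2+k, 7), with mean (2+k)/(2+7+k).
Set (2+k)/(9+k) > 0.44 and solve: k > (0.44·9 − 2)/(1 − 0.44) = 3.500.
The smallest integer exceeding 3.500 is 4, and checking k=4: (6)/(13) = 0.4615 > 0.44.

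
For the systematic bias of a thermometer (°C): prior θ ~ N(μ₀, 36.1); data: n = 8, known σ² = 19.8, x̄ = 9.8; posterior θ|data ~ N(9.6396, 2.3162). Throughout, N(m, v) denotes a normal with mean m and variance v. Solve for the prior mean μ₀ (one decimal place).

μ₀ = 7.3

With known observation variance, the Normal–Normal posterior has precision τ_n = τ₀ + n/σ² and mean μ_n = (τ₀μ₀ + (n/σ²)x̄)/τ_n.
Here τ₀ = 1/36.1 = 0.027701 and τ_data = 8/19.8 = 0.404040, so τ_n = 0.431741.
Rearranging for μ₀: μ₀ = (μ_n·τ_n − τ_data·x̄)/τ₀ = (9.6396·0.431741 − 0.404040·9.8) / 0.027701 = 0.202219/0.027701 ≈ 7.3.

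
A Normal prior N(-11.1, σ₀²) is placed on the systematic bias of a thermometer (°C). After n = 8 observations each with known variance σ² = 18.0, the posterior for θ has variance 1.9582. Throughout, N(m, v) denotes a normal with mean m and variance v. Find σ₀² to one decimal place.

For the Normal–Normal model with known σ², precisions add: τ_n = τ₀ + n/σ².
So 1/σ₀² = 1/1.9582 − 8/18.0 = 0.510673 − 0.444444 = 0.066229.
Hence σ₀² = 1/0.066229 ≈ 15.1.

σ₀² = 15.1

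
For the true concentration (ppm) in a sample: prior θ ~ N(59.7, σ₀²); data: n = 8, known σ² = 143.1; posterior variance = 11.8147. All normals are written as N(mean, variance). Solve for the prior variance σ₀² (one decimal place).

For the Normal–Normal model with known σ², precisions add: τ_n = τ₀ + n/σ².
So 1/σ₀² = 1/11.8147 − 8/143.1 = 0.084640 − 0.055905 = 0.028735.
Hence σ₀² = 1/0.028735 ≈ 34.8.

σ₀² = 34.8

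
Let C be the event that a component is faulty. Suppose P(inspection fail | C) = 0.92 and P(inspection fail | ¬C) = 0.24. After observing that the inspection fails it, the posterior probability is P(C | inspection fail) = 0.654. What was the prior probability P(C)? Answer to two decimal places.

In odds form, posterior odds = prior odds × likelihood ratio, so prior odds = posterior odds ÷ LR.
Posterior odds = 0.654/(1−0.654) = 1.8902. LR = 0.92/0.24 = 3.8333.
Prior odds = 1.8902/3.8333 = 0.4931, so P(C) = 0.4931/(1+0.4931) ≈ 0.33.

P(C) = 0.33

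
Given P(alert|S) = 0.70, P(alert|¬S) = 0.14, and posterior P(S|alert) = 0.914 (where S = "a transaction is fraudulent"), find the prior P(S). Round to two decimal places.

P(S) = 0.68

In odds form, posterior odds = prior odds × likelihood ratio, so prior odds = posterior odds ÷ LR.
Posterior odds = 0.914/(1−0.914) = 10.6279. LR = 0.70/0.14 = 5.0000.
Prior odds = 10.6279/5.0000 = 2.1256, so P(S) = 2.1256/(1+2.1256) ≈ 0.68.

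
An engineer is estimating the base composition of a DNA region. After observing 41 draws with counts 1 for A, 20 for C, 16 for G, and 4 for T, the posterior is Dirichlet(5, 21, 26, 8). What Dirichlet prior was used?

Dirichlet(4, 1, 10, 4)

For a Dirichlet(α) prior with multinomial counts c, the posterior is Dirichlet(α + c) componentwise.
Subtract each count from the matching posterior parameter: 5−1=4, 21−20=1, 26−16=10, 8−4=4.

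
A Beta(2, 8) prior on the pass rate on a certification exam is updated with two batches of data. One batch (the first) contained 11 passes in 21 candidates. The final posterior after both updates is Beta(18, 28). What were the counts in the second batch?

5 passes and 10 failures

Sequential conjugate updates are equivalent to a single update on the pooled data, so total successes = posterior α − prior α and total failures = posterior β − prior β.
Total across both batches: 18−2=16 passes, 28−8=20 failures.
Subtract the first batch: 16−11=5 passes and 20−10=10 failures.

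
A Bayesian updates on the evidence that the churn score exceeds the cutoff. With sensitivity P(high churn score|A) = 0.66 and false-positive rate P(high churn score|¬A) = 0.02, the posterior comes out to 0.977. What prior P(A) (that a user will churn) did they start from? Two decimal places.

In odds form, posterior odds = prior odds × likelihood ratio, so prior odds = posterior odds ÷ LR.
Posterior odds = 0.977/(1−0.977) = 42.4783. LR = 0.66/0.02 = 33.0000.
Prior odds = 42.4783/33.0000 = 1.2872, so P(A) = 1.2872/(1+1.2872) ≈ 0.56.

P(A) = 0.56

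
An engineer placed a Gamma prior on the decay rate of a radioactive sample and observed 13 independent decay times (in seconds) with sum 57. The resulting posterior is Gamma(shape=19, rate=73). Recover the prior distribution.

For an exponential likelihood with a Gamma(α, β) prior on the rate, n observations with total T give posterior Gamma(α+n, β+T).
So α = 19 − 13 = 6 and β = 73 − 57 = 16.

Gamma(shape=6, rate=16)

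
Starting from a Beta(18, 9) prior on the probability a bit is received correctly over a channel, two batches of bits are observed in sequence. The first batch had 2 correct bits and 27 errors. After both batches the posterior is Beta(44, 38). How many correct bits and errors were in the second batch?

24 correct bits and 2 errors

Because Beta–binomial updating is additive in the counts, the combined data contributed (α_post−α_prior, β_post−β_prior) successes and failures.
Total across both batches: 44−18=26 correct bits, 38−9=29 errors.
Subtract the first batch: 26−2=24 correct bits and 29−27=2 errors.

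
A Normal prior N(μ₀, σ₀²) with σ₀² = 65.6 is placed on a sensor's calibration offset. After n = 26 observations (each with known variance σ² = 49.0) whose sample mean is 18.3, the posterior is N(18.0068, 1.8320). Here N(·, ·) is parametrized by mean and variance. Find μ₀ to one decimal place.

μ₀ = 7.8

With known observation variance, the Normal–Normal posterior has precision τ_n = τ₀ + n/σ² and mean μ_n = (τ₀μ₀ + (n/σ²)x̄)/τ_n.
Here τ₀ = 1/65.6 = 0.015244 and τ_data = 26/49.0 = 0.530612, so τ_n = 0.545856.
Rearranging for μ₀: μ₀ = (μ_n·τ_n − τ_data·x̄)/τ₀ = (18.0068·0.545856 − 0.530612·18.3) / 0.015244 = 0.118920/0.015244 ≈ 7.8.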